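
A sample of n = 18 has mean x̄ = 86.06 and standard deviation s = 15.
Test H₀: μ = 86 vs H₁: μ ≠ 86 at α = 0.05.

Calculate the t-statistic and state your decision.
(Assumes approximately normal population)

df = n - 1 = 17
SE = s/√n = 15/√18 = 3.5355
t = (x̄ - μ₀)/SE = (86.06 - 86)/3.5355 = 0.0170
Critical value: t_{0.025,17} = ±2.110
p-value ≈ 0.9866
Decision: fail to reject H₀

Answer: t = 0.0170, fail to reject H₀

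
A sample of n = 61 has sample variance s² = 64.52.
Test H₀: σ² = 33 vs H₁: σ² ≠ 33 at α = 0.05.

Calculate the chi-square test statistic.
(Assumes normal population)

df = n - 1 = 60
χ² = (n-1)s²/σ₀² = 60×64.52/33 = 117.3091
Critical values: χ²_{0.975,60} = 40.482, χ²_{0.025,60} = 83.298
Rejection region: χ² < 40.482 or χ² > 83.298
Decision: reject H₀

Answer: χ² = 117.3091, reject H₀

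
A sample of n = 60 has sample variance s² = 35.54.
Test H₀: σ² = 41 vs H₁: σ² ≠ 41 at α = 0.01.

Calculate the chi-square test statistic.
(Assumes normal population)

df = n - 1 = 59
χ² = (n-1)s²/σ₀² = 59×35.54/41 = 51.1429
Critical values: χ²_{0.995,59} = 34.770, χ²_{0.005,59} = 90.715
Rejection region: χ² < 34.770 or χ² > 90.715
Decision: fail to reject H₀

Answer: χ² = 51.1429, fail to reject H₀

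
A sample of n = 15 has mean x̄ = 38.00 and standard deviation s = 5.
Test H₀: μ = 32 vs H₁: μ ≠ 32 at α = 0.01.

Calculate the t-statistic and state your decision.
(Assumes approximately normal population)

df = n - 1 = 14
SE = s/√n = 5/√15 = 1.2910
t = (x̄ - μ₀)/SE = (38.00 - 32)/1.2910 = 4.6476
Critical value: t_{0.005,14} = ±2.977
p-value ≈ 0.0004
Decision: reject H₀

Answer: t = 4.6476, reject H₀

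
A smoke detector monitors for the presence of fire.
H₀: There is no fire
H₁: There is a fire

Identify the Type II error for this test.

Answer: The alarm fails to sound when there actually is a fire

Derivation:
Type I error: rejecting H₀ when it is actually true (false positive).
Type II error: failing to reject H₀ when H₁ is actually true (false negative).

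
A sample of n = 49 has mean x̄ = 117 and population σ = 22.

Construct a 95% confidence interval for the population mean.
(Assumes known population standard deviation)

Confidence level: 95%, α = 0.05
z_0.025 = 1.960
SE = σ/√n = 22/√49 = 3.1429
Margin of error = 1.960 × 3.1429 = 6.1601
CI: x̄ ± margin = 117 ± 6.1601
CI: (110.8399, 123.1601)

Answer: (110.8399, 123.1601)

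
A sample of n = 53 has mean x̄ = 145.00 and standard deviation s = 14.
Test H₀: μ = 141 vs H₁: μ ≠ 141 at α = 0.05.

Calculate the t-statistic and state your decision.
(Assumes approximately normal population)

df = n - 1 = 52
SE = s/√n = 14/√53 = 1.9230
t = (x̄ - μ₀)/SE = (145.00 - 141)/1.9230 = 2.0801
Critical value: t_{0.025,52} = ±2.007
p-value ≈ 0.0425
Decision: reject H₀

Answer: t = 2.0801, reject H₀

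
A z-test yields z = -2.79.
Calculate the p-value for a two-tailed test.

For z = -2.79:
p = 2×P(Z > |-2.79|) = 2×(1 - Φ(2.79)) = 0.0053

Answer: p-value ≈ 0.0053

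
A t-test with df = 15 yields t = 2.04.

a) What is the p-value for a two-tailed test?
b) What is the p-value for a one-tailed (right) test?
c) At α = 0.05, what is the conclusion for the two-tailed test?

Using t-distribution with df = 15:
a) Two-tailed: p = 2×P(T > 2.04) = 0.0594
b) One-tailed: p = P(T > 2.04) = 0.0297
c) 0.0594 ≥ 0.05, fail to reject H₀

Answer: a) 0.0594, b) 0.0297, c) fail to reject H₀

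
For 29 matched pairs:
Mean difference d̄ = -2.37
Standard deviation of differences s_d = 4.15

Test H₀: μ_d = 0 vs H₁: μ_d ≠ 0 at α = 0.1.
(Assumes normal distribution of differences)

Answer: t = -3.0755, reject H₀

Derivation:
df = n - 1 = 28
SE = s_d/√n = 4.15/√29 = 0.7706
t = d̄/SE = -2.37/0.7706 = -3.0755
Critical value: t_{0.05,28} = ±1.701
p-value ≈ 0.0047
Decision: reject H₀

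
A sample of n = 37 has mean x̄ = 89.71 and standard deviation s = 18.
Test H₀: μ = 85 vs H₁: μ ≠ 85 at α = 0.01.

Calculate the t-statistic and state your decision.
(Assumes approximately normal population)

df = n - 1 = 36
SE = s/√n = 18/√37 = 2.9592
t = (x̄ - μ₀)/SE = (89.71 - 85)/2.9592 = 1.5916
Critical value: t_{0.005,36} = ±2.719
p-value ≈ 0.1202
Decision: fail to reject H₀

Answer: t = 1.5916, fail to reject H₀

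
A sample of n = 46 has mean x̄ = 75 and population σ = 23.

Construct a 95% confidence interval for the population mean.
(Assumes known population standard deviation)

Answer: (68.3532, 81.6468)

Derivation:
Confidence level: 95%, α = 0.05
z_0.025 = 1.960
SE = σ/√n = 23/√46 = 3.3912
Margin of error = 1.960 × 3.3912 = 6.6468
CI: x̄ ± margin = 75 ± 6.6468
CI: (68.3532, 81.6468)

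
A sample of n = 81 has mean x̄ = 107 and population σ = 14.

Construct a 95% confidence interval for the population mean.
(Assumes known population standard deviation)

Answer: (103.9510, 110.0490)

Derivation:
Confidence level: 95%, α = 0.05
z_0.025 = 1.960
SE = σ/√n = 14/√81 = 1.5556
Margin of error = 1.960 × 1.5556 = 3.0490
CI: x̄ ± margin = 107 ± 3.0490
CI: (103.9510, 110.0490)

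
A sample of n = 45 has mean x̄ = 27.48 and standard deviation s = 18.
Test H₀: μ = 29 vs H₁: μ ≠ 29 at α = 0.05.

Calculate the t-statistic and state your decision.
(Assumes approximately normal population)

Answer: t = -0.5665, fail to reject H₀

Derivation:
df = n - 1 = 44
SE = s/√n = 18/√45 = 2.6833
t = (x̄ - μ₀)/SE = (27.48 - 29)/2.6833 = -0.5665
Critical value: t_{0.025,44} = ±2.015
p-value ≈ 0.5739
Decision: fail to reject H₀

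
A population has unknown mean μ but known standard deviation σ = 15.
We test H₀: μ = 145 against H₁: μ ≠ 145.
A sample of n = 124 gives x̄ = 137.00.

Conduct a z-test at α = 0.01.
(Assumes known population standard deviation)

Standard error: SE = σ/√n = 15/√124 = 1.3470
z-statistic: z = (x̄ - μ₀)/SE = (137.00 - 145)/1.3470 = -5.9391
Critical value: ±2.576
p-value < 0.0001
Decision: reject H₀

Answer: z = -5.9391, reject H₀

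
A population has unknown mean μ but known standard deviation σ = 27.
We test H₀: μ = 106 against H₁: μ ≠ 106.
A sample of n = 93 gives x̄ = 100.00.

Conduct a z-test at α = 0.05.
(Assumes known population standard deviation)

Standard error: SE = σ/√n = 27/√93 = 2.7998
z-statistic: z = (x̄ - μ₀)/SE = (100.00 - 106)/2.7998 = -2.1430
Critical value: ±1.960
p-value = 0.0321
Decision: reject H₀

Answer: z = -2.1430, reject H₀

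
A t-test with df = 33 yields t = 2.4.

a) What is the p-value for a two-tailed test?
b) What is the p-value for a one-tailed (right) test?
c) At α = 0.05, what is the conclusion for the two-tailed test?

Using t-distribution with df = 33:
a) Two-tailed: p = 2×P(T > 2.4) = 0.0222
b) One-tailed: p = P(T > 2.4) = 0.0111
c) 0.0222 < 0.05, reject H₀

Answer: a) 0.0222, b) 0.0111, c) reject H₀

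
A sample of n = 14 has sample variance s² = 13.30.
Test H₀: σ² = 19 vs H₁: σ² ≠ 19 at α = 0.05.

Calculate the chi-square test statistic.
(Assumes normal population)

Answer: χ² = 9.1000, fail to reject H₀

Derivation:
df = n - 1 = 13
χ² = (n-1)s²/σ₀² = 13×13.30/19 = 9.1000
Critical values: χ²_{0.975,13} = 5.009, χ²_{0.025,13} = 24.736
Rejection region: χ² < 5.009 or χ² > 24.736
Decision: fail to reject H₀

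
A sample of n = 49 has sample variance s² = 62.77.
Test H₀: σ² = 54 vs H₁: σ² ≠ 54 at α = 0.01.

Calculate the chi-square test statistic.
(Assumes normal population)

df = n - 1 = 48
χ² = (n-1)s²/σ₀² = 48×62.77/54 = 55.7956
Critical values: χ²_{0.995,48} = 26.511, χ²_{0.005,48} = 76.969
Rejection region: χ² < 26.511 or χ² > 76.969
Decision: fail to reject H₀

Answer: χ² = 55.7956, fail to reject H₀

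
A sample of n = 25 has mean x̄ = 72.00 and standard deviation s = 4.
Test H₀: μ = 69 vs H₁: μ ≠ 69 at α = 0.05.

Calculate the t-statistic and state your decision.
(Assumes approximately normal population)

Answer: t = 3.7500, reject H₀

Derivation:
df = n - 1 = 24
SE = s/√n = 4/√25 = 0.8000
t = (x̄ - μ₀)/SE = (72.00 - 69)/0.8000 = 3.7500
Critical value: t_{0.025,24} = ±2.064
p-value ≈ 0.0010
Decision: reject H₀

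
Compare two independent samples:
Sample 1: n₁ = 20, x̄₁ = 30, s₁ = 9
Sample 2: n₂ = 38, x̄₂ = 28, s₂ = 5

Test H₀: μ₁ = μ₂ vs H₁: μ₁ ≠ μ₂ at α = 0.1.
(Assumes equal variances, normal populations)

Answer: t = 1.0915, fail to reject H₀

Derivation:
Pooled variance: s²_p = [19×9² + 37×5²]/(56) = 44.0000
s_p = 6.6332
SE = s_p×√(1/n₁ + 1/n₂) = 6.6332×√(1/20 + 1/38) = 1.8324
t = (x̄₁ - x̄₂)/SE = (30 - 28)/1.8324 = 1.0915
df = 56, t-critical = ±1.673
Decision: fail to reject H₀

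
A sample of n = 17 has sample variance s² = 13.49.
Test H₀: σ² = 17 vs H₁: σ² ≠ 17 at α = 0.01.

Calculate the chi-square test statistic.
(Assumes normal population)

Answer: χ² = 12.6965, fail to reject H₀

Derivation:
df = n - 1 = 16
χ² = (n-1)s²/σ₀² = 16×13.49/17 = 12.6965
Critical values: χ²_{0.995,16} = 5.142, χ²_{0.005,16} = 34.267
Rejection region: χ² < 5.142 or χ² > 34.267
Decision: fail to reject H₀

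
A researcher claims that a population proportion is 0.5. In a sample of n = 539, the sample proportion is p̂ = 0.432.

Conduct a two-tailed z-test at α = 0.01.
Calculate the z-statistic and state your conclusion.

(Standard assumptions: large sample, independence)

Answer: z = -3.1574, reject H₀

Derivation:
H₀: p = 0.5, H₁: p ≠ 0.5
Standard error: SE = √(p₀(1-p₀)/n) = √(0.5×0.5/539) = 0.021537
z-statistic: z = (p̂ - p₀)/SE = (0.432 - 0.5)/0.021537 = -3.1574
Critical value: z_0.005 = ±2.576
p-value = 0.0016
Decision: reject H₀ at α = 0.01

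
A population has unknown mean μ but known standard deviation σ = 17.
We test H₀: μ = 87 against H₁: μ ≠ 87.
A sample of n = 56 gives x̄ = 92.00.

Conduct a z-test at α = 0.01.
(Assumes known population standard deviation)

Answer: z = 2.2010, fail to reject H₀

Derivation:
Standard error: SE = σ/√n = 17/√56 = 2.2717
z-statistic: z = (x̄ - μ₀)/SE = (92.00 - 87)/2.2717 = 2.2010
Critical value: ±2.576
p-value = 0.0277
Decision: fail to reject H₀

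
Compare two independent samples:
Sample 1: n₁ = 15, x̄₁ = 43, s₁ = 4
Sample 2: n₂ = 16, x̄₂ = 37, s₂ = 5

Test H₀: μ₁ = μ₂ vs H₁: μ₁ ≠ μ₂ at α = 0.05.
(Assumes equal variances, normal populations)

Answer: t = 3.6733, reject H₀

Derivation:
Pooled variance: s²_p = [14×4² + 15×5²]/(29) = 20.6552
s_p = 4.5448
SE = s_p×√(1/n₁ + 1/n₂) = 4.5448×√(1/15 + 1/16) = 1.6334
t = (x̄₁ - x̄₂)/SE = (43 - 37)/1.6334 = 3.6733
df = 29, t-critical = ±2.045
Decision: reject H₀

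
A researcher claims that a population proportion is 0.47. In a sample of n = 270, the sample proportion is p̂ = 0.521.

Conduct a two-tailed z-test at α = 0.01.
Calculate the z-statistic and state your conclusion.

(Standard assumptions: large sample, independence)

Answer: z = 1.6791, fail to reject H₀

Derivation:
H₀: p = 0.47, H₁: p ≠ 0.47
Standard error: SE = √(p₀(1-p₀)/n) = √(0.47×0.53/270) = 0.030374
z-statistic: z = (p̂ - p₀)/SE = (0.521 - 0.47)/0.030374 = 1.6791
Critical value: z_0.005 = ±2.576
p-value = 0.0931
Decision: fail to reject H₀ at α = 0.01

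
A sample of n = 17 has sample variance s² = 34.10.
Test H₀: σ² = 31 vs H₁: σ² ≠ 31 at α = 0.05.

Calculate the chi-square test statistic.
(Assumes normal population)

df = n - 1 = 16
χ² = (n-1)s²/σ₀² = 16×34.10/31 = 17.6000
Critical values: χ²_{0.975,16} = 6.908, χ²_{0.025,16} = 28.845
Rejection region: χ² < 6.908 or χ² > 28.845
Decision: fail to reject H₀

Answer: χ² = 17.6000, fail to reject H₀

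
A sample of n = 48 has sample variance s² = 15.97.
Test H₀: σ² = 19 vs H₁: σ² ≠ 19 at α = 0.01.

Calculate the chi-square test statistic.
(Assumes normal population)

df = n - 1 = 47
χ² = (n-1)s²/σ₀² = 47×15.97/19 = 39.5047
Critical values: χ²_{0.995,47} = 25.775, χ²_{0.005,47} = 75.704
Rejection region: χ² < 25.775 or χ² > 75.704
Decision: fail to reject H₀

Answer: χ² = 39.5047, fail to reject H₀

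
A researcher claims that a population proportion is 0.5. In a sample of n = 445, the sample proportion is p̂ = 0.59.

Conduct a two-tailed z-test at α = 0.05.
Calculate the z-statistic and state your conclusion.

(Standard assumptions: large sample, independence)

H₀: p = 0.5, H₁: p ≠ 0.5
Standard error: SE = √(p₀(1-p₀)/n) = √(0.5×0.5/445) = 0.023702
z-statistic: z = (p̂ - p₀)/SE = (0.59 - 0.5)/0.023702 = 3.7971
Critical value: z_0.025 = ±1.960
p-value = 0.0001
Decision: reject H₀ at α = 0.05

Answer: z = 3.7971, reject H₀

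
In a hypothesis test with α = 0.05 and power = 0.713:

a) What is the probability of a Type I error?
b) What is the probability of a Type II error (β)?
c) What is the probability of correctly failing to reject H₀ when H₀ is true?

Answer: a) 0.05, b) 0.287, c) 0.95

Derivation:
a) Type I error probability = α = 0.05
b) Power = P(reject H₀ | H₁ true) = 1 - β = 0.713, so Type II error probability = β = 1 - Power = 0.287
c) P(fail to reject H₀ | H₀ true) = 1 - α = 0.95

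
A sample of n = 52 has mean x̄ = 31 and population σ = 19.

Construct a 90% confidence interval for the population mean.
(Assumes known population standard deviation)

Confidence level: 90%, α = 0.1
z_0.05 = 1.645
SE = σ/√n = 19/√52 = 2.6348
Margin of error = 1.645 × 2.6348 = 4.3342
CI: x̄ ± margin = 31 ± 4.3342
CI: (26.6658, 35.3342)

Answer: (26.6658, 35.3342)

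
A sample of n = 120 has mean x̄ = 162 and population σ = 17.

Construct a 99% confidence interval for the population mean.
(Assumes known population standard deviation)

Answer: (158.0023, 165.9977)

Derivation:
Confidence level: 99%, α = 0.01
z_0.005 = 2.576
SE = σ/√n = 17/√120 = 1.5519
Margin of error = 2.576 × 1.5519 = 3.9977
CI: x̄ ± margin = 162 ± 3.9977
CI: (158.0023, 165.9977)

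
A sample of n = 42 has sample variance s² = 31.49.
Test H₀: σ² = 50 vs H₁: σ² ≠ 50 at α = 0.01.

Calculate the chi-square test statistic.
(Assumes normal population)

Answer: χ² = 25.8218, fail to reject H₀

Derivation:
df = n - 1 = 41
χ² = (n-1)s²/σ₀² = 41×31.49/50 = 25.8218
Critical values: χ²_{0.995,41} = 21.421, χ²_{0.005,41} = 68.053
Rejection region: χ² < 21.421 or χ² > 68.053
Decision: fail to reject H₀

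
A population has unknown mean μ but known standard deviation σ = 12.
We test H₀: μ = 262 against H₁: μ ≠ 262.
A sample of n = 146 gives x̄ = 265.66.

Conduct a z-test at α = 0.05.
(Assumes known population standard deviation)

Answer: z = 3.6854, reject H₀

Derivation:
Standard error: SE = σ/√n = 12/√146 = 0.9931
z-statistic: z = (x̄ - μ₀)/SE = (265.66 - 262)/0.9931 = 3.6854
Critical value: ±1.960
p-value = 0.0002
Decision: reject H₀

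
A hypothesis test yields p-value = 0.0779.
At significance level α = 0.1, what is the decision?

Compare p-value to α:
0.0779 < 0.1
Decision: reject H₀

Answer: reject H₀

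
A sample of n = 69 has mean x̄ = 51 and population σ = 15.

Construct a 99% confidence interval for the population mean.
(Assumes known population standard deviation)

Answer: (46.3483, 55.6517)

Derivation:
Confidence level: 99%, α = 0.01
z_0.005 = 2.576
SE = σ/√n = 15/√69 = 1.8058
Margin of error = 2.576 × 1.8058 = 4.6517
CI: x̄ ± margin = 51 ± 4.6517
CI: (46.3483, 55.6517)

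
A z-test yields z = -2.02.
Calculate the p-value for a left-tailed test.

Answer: p-value ≈ 0.0217

Derivation:
For z = -2.02:
p = P(Z < -2.02) = Φ(-2.02) = 0.0217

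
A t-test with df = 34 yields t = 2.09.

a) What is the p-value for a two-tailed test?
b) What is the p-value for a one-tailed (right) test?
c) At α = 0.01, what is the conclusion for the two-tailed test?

Using t-distribution with df = 34:
a) Two-tailed: p = 2×P(T > 2.09) = 0.0442
b) One-tailed: p = P(T > 2.09) = 0.0221
c) 0.0442 ≥ 0.01, fail to reject H₀

Answer: a) 0.0442, b) 0.0221, c) fail to reject H₀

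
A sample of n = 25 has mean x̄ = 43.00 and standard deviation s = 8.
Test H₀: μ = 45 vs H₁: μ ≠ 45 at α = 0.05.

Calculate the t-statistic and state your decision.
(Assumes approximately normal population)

df = n - 1 = 24
SE = s/√n = 8/√25 = 1.6000
t = (x̄ - μ₀)/SE = (43.00 - 45)/1.6000 = -1.2500
Critical value: t_{0.025,24} = ±2.064
p-value ≈ 0.2234
Decision: fail to reject H₀

Answer: t = -1.2500, fail to reject H₀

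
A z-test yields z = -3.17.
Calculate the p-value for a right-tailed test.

For z = -3.17:
p = P(Z > -3.17) = 1 - Φ(-3.17) = 0.9992

Answer: p-value ≈ 0.9992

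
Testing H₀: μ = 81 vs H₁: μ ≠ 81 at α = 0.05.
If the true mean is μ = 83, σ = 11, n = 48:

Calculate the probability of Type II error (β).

SE = σ/√n = 11/√48 = 1.5877
Critical values: μ₀ ± z_0.025×SE = 81 ± 1.960×1.5877
Acceptance region: (77.8881, 84.1119)
Under H₁ (μ = 83): z_high = (84.1119 - 83)/1.5877 = 0.7003, z_low = (77.8881 - 83)/1.5877 = -3.2197
β = P(not reject | H₁) = Φ(0.7003) - Φ(-3.2197) ≈ 0.7575

Answer: β ≈ 0.7575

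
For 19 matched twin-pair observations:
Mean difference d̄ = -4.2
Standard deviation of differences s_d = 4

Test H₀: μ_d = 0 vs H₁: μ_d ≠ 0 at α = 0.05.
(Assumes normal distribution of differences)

Answer: t = -4.5767, reject H₀

Derivation:
df = n - 1 = 18
SE = s_d/√n = 4/√19 = 0.9177
t = d̄/SE = -4.2/0.9177 = -4.5767
Critical value: t_{0.025,18} = ±2.101
p-value ≈ 0.0002
Decision: reject H₀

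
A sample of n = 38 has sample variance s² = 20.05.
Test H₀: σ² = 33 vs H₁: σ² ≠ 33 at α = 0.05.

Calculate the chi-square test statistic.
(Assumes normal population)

df = n - 1 = 37
χ² = (n-1)s²/σ₀² = 37×20.05/33 = 22.4803
Critical values: χ²_{0.975,37} = 22.106, χ²_{0.025,37} = 55.668
Rejection region: χ² < 22.106 or χ² > 55.668
Decision: fail to reject H₀

Answer: χ² = 22.4803, fail to reject H₀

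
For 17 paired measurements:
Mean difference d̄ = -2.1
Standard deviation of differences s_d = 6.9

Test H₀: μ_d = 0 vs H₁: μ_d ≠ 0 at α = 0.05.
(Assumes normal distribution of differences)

df = n - 1 = 16
SE = s_d/√n = 6.9/√17 = 1.6735
t = d̄/SE = -2.1/1.6735 = -1.2549
Critical value: t_{0.025,16} = ±2.120
p-value ≈ 0.2275
Decision: fail to reject H₀

Answer: t = -1.2549, fail to reject H₀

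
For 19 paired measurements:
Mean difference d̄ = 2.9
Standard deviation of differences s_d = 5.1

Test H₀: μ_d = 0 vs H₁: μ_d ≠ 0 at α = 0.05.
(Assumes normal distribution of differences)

df = n - 1 = 18
SE = s_d/√n = 5.1/√19 = 1.1700
t = d̄/SE = 2.9/1.1700 = 2.4786
Critical value: t_{0.025,18} = ±2.101
p-value ≈ 0.0233
Decision: reject H₀

Answer: t = 2.4786, reject H₀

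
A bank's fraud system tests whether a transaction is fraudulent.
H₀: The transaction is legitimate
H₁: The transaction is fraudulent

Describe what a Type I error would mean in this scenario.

A Type I error (probability α) occurs when we reject a true H₀.
A Type II error (probability β) occurs when we fail to reject a false H₀.

Answer: Blocking a legitimate transaction as fraud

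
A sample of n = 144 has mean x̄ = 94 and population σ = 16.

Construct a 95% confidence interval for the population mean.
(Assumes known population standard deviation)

Confidence level: 95%, α = 0.05
z_0.025 = 1.960
SE = σ/√n = 16/√144 = 1.3333
Margin of error = 1.960 × 1.3333 = 2.6133
CI: x̄ ± margin = 94 ± 2.6133
CI: (91.3867, 96.6133)

Answer: (91.3867, 96.6133)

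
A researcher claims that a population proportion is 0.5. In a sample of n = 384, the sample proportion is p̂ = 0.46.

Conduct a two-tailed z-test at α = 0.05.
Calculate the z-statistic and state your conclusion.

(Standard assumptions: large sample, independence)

H₀: p = 0.5, H₁: p ≠ 0.5
Standard error: SE = √(p₀(1-p₀)/n) = √(0.5×0.5/384) = 0.025516
z-statistic: z = (p̂ - p₀)/SE = (0.46 - 0.5)/0.025516 = -1.5676
Critical value: z_0.025 = ±1.960
p-value = 0.1170
Decision: fail to reject H₀ at α = 0.05

Answer: z = -1.5676, fail to reject H₀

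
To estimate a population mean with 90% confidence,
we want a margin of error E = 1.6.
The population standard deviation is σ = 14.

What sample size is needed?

Answer: n = 208

Derivation:
z_0.05 = 1.645
n = (z×σ/E)² = (1.645×14/1.6)²
n = 207.1800
Round up: n = 208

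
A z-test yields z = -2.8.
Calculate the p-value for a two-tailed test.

Answer: p-value ≈ 0.0051

Derivation:
For z = -2.8:
p = 2×P(Z > |-2.8|) = 2×(1 - Φ(2.8)) = 0.0051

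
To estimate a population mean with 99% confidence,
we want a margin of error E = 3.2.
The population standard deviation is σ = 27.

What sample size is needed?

z_0.005 = 2.576
n = (z×σ/E)² = (2.576×27/3.2)²
n = 472.4102
Round up: n = 473

Answer: n = 473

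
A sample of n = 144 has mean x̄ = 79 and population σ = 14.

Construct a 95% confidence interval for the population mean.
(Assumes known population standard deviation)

Confidence level: 95%, α = 0.05
z_0.025 = 1.960
SE = σ/√n = 14/√144 = 1.1667
Margin of error = 1.960 × 1.1667 = 2.2867
CI: x̄ ± margin = 79 ± 2.2867
CI: (76.7133, 81.2867)

Answer: (76.7133, 81.2867)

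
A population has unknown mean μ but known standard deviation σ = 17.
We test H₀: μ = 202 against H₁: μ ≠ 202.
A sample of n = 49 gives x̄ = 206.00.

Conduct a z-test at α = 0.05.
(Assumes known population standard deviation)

Standard error: SE = σ/√n = 17/√49 = 2.4286
z-statistic: z = (x̄ - μ₀)/SE = (206.00 - 202)/2.4286 = 1.6470
Critical value: ±1.960
p-value = 0.0996
Decision: fail to reject H₀

Answer: z = 1.6470, fail to reject H₀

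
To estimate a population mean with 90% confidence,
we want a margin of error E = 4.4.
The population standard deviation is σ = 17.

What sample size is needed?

Answer: n = 41

Derivation:
z_0.05 = 1.645
n = (z×σ/E)² = (1.645×17/4.4)²
n = 40.3947
Round up: n = 41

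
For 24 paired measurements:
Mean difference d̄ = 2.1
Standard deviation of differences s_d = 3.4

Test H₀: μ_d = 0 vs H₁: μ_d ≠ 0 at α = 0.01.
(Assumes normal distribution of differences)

Answer: t = 3.0259, reject H₀

Derivation:
df = n - 1 = 23
SE = s_d/√n = 3.4/√24 = 0.6940
t = d̄/SE = 2.1/0.6940 = 3.0259
Critical value: t_{0.005,23} = ±2.807
p-value ≈ 0.0060
Decision: reject H₀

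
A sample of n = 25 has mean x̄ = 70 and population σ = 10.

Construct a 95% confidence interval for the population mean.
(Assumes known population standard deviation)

Answer: (66.0800, 73.9200)

Derivation:
Confidence level: 95%, α = 0.05
z_0.025 = 1.960
SE = σ/√n = 10/√25 = 2.0000
Margin of error = 1.960 × 2.0000 = 3.9200
CI: x̄ ± margin = 70 ± 3.9200
CI: (66.0800, 73.9200)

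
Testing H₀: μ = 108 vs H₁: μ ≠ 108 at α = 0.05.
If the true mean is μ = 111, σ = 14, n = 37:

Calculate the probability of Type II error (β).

Answer: β ≈ 0.7437

Derivation:
SE = σ/√n = 14/√37 = 2.3016
Critical values: μ₀ ± z_0.025×SE = 108 ± 1.960×2.3016
Acceptance region: (103.4889, 112.5111)
Under H₁ (μ = 111): z_high = (112.5111 - 111)/2.3016 = 0.6565, z_low = (103.4889 - 111)/2.3016 = -3.2634
β = P(not reject | H₁) = Φ(0.6565) - Φ(-3.2634) ≈ 0.7437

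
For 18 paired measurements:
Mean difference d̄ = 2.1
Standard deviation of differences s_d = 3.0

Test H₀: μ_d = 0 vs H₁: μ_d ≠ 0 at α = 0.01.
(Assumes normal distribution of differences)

Answer: t = 2.9699, reject H₀

Derivation:
df = n - 1 = 17
SE = s_d/√n = 3.0/√18 = 0.7071
t = d̄/SE = 2.1/0.7071 = 2.9699
Critical value: t_{0.005,17} = ±2.898
p-value ≈ 0.0086
Decision: reject H₀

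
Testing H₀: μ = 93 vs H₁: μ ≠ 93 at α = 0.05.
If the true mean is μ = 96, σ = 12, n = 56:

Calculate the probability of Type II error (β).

Answer: β ≈ 0.5355

Derivation:
SE = σ/√n = 12/√56 = 1.6036
Critical values: μ₀ ± z_0.025×SE = 93 ± 1.960×1.6036
Acceptance region: (89.8569, 96.1431)
Under H₁ (μ = 96): z_high = (96.1431 - 96)/1.6036 = 0.0892, z_low = (89.8569 - 96)/1.6036 = -3.8308
β = P(not reject | H₁) = Φ(0.0892) - Φ(-3.8308) ≈ 0.5355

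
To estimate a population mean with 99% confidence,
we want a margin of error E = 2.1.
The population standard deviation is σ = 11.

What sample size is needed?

Answer: n = 183

Derivation:
z_0.005 = 2.576
n = (z×σ/E)² = (2.576×11/2.1)²
n = 182.0700
Round up: n = 183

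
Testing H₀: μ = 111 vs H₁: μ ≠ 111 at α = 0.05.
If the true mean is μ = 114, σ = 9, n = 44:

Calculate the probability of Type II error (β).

SE = σ/√n = 9/√44 = 1.3568
Critical values: μ₀ ± z_0.025×SE = 111 ± 1.960×1.3568
Acceptance region: (108.3407, 113.6593)
Under H₁ (μ = 114): z_high = (113.6593 - 114)/1.3568 = -0.2511, z_low = (108.3407 - 114)/1.3568 = -4.1711
β = P(not reject | H₁) = Φ(-0.2511) - Φ(-4.1711) ≈ 0.4009

Answer: β ≈ 0.4009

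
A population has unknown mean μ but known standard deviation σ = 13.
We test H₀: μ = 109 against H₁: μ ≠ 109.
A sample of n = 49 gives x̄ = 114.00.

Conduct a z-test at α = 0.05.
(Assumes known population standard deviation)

Standard error: SE = σ/√n = 13/√49 = 1.8571
z-statistic: z = (x̄ - μ₀)/SE = (114.00 - 109)/1.8571 = 2.6924
Critical value: ±1.960
p-value = 0.0071
Decision: reject H₀

Answer: z = 2.6924, reject H₀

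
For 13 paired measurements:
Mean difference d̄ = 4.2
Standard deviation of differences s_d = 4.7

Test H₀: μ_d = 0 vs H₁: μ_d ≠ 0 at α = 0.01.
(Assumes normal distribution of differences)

Answer: t = 3.2221, reject H₀

Derivation:
df = n - 1 = 12
SE = s_d/√n = 4.7/√13 = 1.3035
t = d̄/SE = 4.2/1.3035 = 3.2221
Critical value: t_{0.005,12} = ±3.055
p-value ≈ 0.0073
Decision: reject H₀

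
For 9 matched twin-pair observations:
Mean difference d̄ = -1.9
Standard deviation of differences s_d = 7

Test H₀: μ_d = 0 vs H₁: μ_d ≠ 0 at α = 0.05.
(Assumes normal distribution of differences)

Answer: t = -0.8143, fail to reject H₀

Derivation:
df = n - 1 = 8
SE = s_d/√n = 7/√9 = 2.3333
t = d̄/SE = -1.9/2.3333 = -0.8143
Critical value: t_{0.025,8} = ±2.306
p-value ≈ 0.4390
Decision: fail to reject H₀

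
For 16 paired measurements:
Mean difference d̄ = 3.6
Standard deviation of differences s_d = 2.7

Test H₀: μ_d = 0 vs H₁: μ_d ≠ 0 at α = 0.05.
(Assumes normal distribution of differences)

df = n - 1 = 15
SE = s_d/√n = 2.7/√16 = 0.6750
t = d̄/SE = 3.6/0.6750 = 5.3333
Critical value: t_{0.025,15} = ±2.131
p-value ≈ 0.0001
Decision: reject H₀

Answer: t = 5.3333, reject H₀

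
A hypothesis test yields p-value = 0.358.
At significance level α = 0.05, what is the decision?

Compare p-value to α:
0.358 ≥ 0.05
Decision: fail to reject H₀

Answer: fail to reject H₀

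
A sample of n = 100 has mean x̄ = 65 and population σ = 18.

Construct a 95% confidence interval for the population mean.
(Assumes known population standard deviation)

Answer: (61.4720, 68.5280)

Derivation:
Confidence level: 95%, α = 0.05
z_0.025 = 1.960
SE = σ/√n = 18/√100 = 1.8000
Margin of error = 1.960 × 1.8000 = 3.5280
CI: x̄ ± margin = 65 ± 3.5280
CI: (61.4720, 68.5280)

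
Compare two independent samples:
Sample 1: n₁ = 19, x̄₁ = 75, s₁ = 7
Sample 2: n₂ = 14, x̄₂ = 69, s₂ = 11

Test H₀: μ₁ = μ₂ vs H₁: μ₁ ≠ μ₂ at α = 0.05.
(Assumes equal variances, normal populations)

Pooled variance: s²_p = [18×7² + 13×11²]/(31) = 79.1935
s_p = 8.8991
SE = s_p×√(1/n₁ + 1/n₂) = 8.8991×√(1/19 + 1/14) = 3.1345
t = (x̄₁ - x̄₂)/SE = (75 - 69)/3.1345 = 1.9142
df = 31, t-critical = ±2.040
Decision: fail to reject H₀

Answer: t = 1.9142, fail to reject H₀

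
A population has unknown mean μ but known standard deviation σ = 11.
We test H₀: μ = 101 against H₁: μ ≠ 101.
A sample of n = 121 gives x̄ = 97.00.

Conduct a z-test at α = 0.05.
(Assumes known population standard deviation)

Standard error: SE = σ/√n = 11/√121 = 1.0000
z-statistic: z = (x̄ - μ₀)/SE = (97.00 - 101)/1.0000 = -4.0000
Critical value: ±1.960
p-value = 0.0001
Decision: reject H₀

Answer: z = -4.0000, reject H₀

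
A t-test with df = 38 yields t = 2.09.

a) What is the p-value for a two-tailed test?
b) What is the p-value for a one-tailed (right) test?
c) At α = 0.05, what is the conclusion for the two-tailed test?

Answer: a) 0.0434, b) 0.0217, c) reject H₀

Derivation:
Using t-distribution with df = 38:
a) Two-tailed: p = 2×P(T > 2.09) = 0.0434
b) One-tailed: p = P(T > 2.09) = 0.0217
c) 0.0434 < 0.05, reject H₀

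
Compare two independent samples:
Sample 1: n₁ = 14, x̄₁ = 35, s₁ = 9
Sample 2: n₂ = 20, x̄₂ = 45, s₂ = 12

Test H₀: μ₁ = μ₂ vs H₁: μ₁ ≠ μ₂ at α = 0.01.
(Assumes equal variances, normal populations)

Pooled variance: s²_p = [13×9² + 19×12²]/(32) = 118.4062
s_p = 10.8815
SE = s_p×√(1/n₁ + 1/n₂) = 10.8815×√(1/14 + 1/20) = 3.7918
t = (x̄₁ - x̄₂)/SE = (35 - 45)/3.7918 = -2.6373
df = 32, t-critical = ±2.738
Decision: fail to reject H₀

Answer: t = -2.6373, fail to reject H₀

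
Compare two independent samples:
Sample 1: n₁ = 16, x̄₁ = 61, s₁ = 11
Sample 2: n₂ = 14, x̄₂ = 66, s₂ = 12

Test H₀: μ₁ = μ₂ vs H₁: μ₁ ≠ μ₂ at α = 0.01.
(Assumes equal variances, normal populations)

Answer: t = -1.1906, fail to reject H₀

Derivation:
Pooled variance: s²_p = [15×11² + 13×12²]/(28) = 131.6786
s_p = 11.4751
SE = s_p×√(1/n₁ + 1/n₂) = 11.4751×√(1/16 + 1/14) = 4.1995
t = (x̄₁ - x̄₂)/SE = (61 - 66)/4.1995 = -1.1906
df = 28, t-critical = ±2.763
Decision: fail to reject H₀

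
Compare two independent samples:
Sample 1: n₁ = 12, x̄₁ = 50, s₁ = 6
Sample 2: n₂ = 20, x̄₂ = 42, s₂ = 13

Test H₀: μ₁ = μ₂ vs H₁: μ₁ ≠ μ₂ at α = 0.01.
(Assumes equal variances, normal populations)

Pooled variance: s²_p = [11×6² + 19×13²]/(30) = 120.2333
s_p = 10.9651
SE = s_p×√(1/n₁ + 1/n₂) = 10.9651×√(1/12 + 1/20) = 4.0039
t = (x̄₁ - x̄₂)/SE = (50 - 42)/4.0039 = 1.9981
df = 30, t-critical = ±2.750
Decision: fail to reject H₀

Answer: t = 1.9981, fail to reject H₀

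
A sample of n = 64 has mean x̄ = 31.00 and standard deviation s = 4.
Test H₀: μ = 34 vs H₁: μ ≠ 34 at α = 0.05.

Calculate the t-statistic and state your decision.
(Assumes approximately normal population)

df = n - 1 = 63
SE = s/√n = 4/√64 = 0.5000
t = (x̄ - μ₀)/SE = (31.00 - 34)/0.5000 = -6.0000
Critical value: t_{0.025,63} = ±1.998
p-value < 0.0001
Decision: reject H₀

Answer: t = -6.0000, reject H₀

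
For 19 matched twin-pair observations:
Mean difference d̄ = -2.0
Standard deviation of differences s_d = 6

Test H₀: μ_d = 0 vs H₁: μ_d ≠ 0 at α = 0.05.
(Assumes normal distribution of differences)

df = n - 1 = 18
SE = s_d/√n = 6/√19 = 1.3765
t = d̄/SE = -2.0/1.3765 = -1.4530
Critical value: t_{0.025,18} = ±2.101
p-value ≈ 0.1634
Decision: fail to reject H₀

Answer: t = -1.4530, fail to reject H₀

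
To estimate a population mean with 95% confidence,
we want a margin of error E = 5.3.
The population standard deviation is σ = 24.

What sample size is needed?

Answer: n = 79

Derivation:
z_0.025 = 1.960
n = (z×σ/E)² = (1.960×24/5.3)²
n = 78.7740
Round up: n = 79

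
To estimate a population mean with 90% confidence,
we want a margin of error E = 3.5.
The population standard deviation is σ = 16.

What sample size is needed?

Answer: n = 57

Derivation:
z_0.05 = 1.645
n = (z×σ/E)² = (1.645×16/3.5)²
n = 56.5504
Round up: n = 57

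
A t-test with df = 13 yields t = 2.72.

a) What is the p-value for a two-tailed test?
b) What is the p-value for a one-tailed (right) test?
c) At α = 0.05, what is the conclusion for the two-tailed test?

Using t-distribution with df = 13:
a) Two-tailed: p = 2×P(T > 2.72) = 0.0175
b) One-tailed: p = P(T > 2.72) = 0.0088
c) 0.0175 < 0.05, reject H₀

Answer: a) 0.0175, b) 0.0088, c) reject H₀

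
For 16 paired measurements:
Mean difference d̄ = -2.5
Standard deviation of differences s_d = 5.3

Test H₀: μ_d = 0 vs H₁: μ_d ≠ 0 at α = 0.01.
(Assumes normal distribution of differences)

Answer: t = -1.8868, fail to reject H₀

Derivation:
df = n - 1 = 15
SE = s_d/√n = 5.3/√16 = 1.3250
t = d̄/SE = -2.5/1.3250 = -1.8868
Critical value: t_{0.005,15} = ±2.947
p-value ≈ 0.0787
Decision: fail to reject H₀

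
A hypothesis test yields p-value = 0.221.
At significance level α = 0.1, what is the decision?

Answer: fail to reject H₀

Derivation:
Compare p-value to α:
0.221 ≥ 0.1
Decision: fail to reject H₀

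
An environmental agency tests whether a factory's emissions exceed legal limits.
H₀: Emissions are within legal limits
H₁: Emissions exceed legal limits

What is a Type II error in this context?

Answer: Failing to cite a factory whose emissions actually exceed the limit

Derivation:
Type I error (α): Rejecting H₀ when H₀ is true
Type II error (β): Failing to reject H₀ when H₁ is true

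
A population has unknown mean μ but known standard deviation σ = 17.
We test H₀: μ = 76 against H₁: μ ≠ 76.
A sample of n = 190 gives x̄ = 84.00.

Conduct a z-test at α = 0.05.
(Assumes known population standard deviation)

Answer: z = 6.4867, reject H₀

Derivation:
Standard error: SE = σ/√n = 17/√190 = 1.2333
z-statistic: z = (x̄ - μ₀)/SE = (84.00 - 76)/1.2333 = 6.4867
Critical value: ±1.960
p-value < 0.0001
Decision: reject H₀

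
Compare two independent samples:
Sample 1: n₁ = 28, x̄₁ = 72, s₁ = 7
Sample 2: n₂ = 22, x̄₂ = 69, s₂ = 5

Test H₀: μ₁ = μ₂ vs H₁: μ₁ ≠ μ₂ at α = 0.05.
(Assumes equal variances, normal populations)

Pooled variance: s²_p = [27×7² + 21×5²]/(48) = 38.5000
s_p = 6.2048
SE = s_p×√(1/n₁ + 1/n₂) = 6.2048×√(1/28 + 1/22) = 1.7678
t = (x̄₁ - x̄₂)/SE = (72 - 69)/1.7678 = 1.6970
df = 48, t-critical = ±2.011
Decision: fail to reject H₀

Answer: t = 1.6970, fail to reject H₀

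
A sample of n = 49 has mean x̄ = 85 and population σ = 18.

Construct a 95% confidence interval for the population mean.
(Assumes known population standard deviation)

Confidence level: 95%, α = 0.05
z_0.025 = 1.960
SE = σ/√n = 18/√49 = 2.5714
Margin of error = 1.960 × 2.5714 = 5.0399
CI: x̄ ± margin = 85 ± 5.0399
CI: (79.9601, 90.0399)

Answer: (79.9601, 90.0399)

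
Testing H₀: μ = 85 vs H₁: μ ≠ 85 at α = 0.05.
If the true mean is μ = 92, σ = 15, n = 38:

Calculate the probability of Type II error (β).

Answer: β ≈ 0.1796

Derivation:
SE = σ/√n = 15/√38 = 2.4333
Critical values: μ₀ ± z_0.025×SE = 85 ± 1.960×2.4333
Acceptance region: (80.2307, 89.7693)
Under H₁ (μ = 92): z_high = (89.7693 - 92)/2.4333 = -0.9167, z_low = (80.2307 - 92)/2.4333 = -4.8368
β = P(not reject | H₁) = Φ(-0.9167) - Φ(-4.8368) ≈ 0.1796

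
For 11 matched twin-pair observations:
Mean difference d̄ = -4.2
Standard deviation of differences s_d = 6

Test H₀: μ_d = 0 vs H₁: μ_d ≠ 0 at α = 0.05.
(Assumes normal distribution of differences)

df = n - 1 = 10
SE = s_d/√n = 6/√11 = 1.8091
t = d̄/SE = -4.2/1.8091 = -2.3216
Critical value: t_{0.025,10} = ±2.228
p-value ≈ 0.0427
Decision: reject H₀

Answer: t = -2.3216, reject H₀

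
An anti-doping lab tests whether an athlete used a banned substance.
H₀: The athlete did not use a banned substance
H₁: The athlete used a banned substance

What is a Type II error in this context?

Answer: Failing to detect doping in an athlete who used a banned substance

Derivation:
Type I error (α): Rejecting H₀ when H₀ is true
Type II error (β): Failing to reject H₀ when H₁ is true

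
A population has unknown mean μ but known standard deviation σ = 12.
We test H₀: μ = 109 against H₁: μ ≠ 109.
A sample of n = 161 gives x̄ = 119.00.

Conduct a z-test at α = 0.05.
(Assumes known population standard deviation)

Standard error: SE = σ/√n = 12/√161 = 0.9457
z-statistic: z = (x̄ - μ₀)/SE = (119.00 - 109)/0.9457 = 10.5742
Critical value: ±1.960
p-value < 0.0001
Decision: reject H₀

Answer: z = 10.5742, reject H₀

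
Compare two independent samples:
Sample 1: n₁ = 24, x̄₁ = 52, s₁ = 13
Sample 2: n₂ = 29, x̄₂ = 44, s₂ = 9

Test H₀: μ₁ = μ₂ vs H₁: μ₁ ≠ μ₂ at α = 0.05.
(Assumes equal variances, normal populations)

Answer: t = 2.6390, reject H₀

Derivation:
Pooled variance: s²_p = [23×13² + 28×9²]/(51) = 120.6863
s_p = 10.9857
SE = s_p×√(1/n₁ + 1/n₂) = 10.9857×√(1/24 + 1/29) = 3.0315
t = (x̄₁ - x̄₂)/SE = (52 - 44)/3.0315 = 2.6390
df = 51, t-critical = ±2.008
Decision: reject H₀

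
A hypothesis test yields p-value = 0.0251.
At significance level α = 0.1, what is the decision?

Answer: reject H₀

Derivation:
Compare p-value to α:
0.0251 < 0.1
Decision: reject H₀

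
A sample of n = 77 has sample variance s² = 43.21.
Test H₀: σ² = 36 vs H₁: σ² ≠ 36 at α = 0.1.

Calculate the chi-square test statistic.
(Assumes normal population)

df = n - 1 = 76
χ² = (n-1)s²/σ₀² = 76×43.21/36 = 91.2211
Critical values: χ²_{0.95,76} = 56.920, χ²_{0.05,76} = 97.351
Rejection region: χ² < 56.920 or χ² > 97.351
Decision: fail to reject H₀

Answer: χ² = 91.2211, fail to reject H₀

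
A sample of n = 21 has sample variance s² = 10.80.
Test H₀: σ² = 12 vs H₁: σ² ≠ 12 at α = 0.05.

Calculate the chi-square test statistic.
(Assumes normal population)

Answer: χ² = 18.0000, fail to reject H₀

Derivation:
df = n - 1 = 20
χ² = (n-1)s²/σ₀² = 20×10.80/12 = 18.0000
Critical values: χ²_{0.975,20} = 9.591, χ²_{0.025,20} = 34.170
Rejection region: χ² < 9.591 or χ² > 34.170
Decision: fail to reject H₀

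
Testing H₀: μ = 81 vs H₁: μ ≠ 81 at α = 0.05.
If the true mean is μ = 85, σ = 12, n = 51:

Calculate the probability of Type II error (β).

SE = σ/√n = 12/√51 = 1.6803
Critical values: μ₀ ± z_0.025×SE = 81 ± 1.960×1.6803
Acceptance region: (77.7066, 84.2934)
Under H₁ (μ = 85): z_high = (84.2934 - 85)/1.6803 = -0.4205, z_low = (77.7066 - 85)/1.6803 = -4.3405
β = P(not reject | H₁) = Φ(-0.4205) - Φ(-4.3405) ≈ 0.3371

Answer: β ≈ 0.3371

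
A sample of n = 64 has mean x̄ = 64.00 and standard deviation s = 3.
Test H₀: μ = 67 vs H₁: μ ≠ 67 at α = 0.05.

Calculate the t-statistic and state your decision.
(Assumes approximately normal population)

Answer: t = -8.0000, reject H₀

Derivation:
df = n - 1 = 63
SE = s/√n = 3/√64 = 0.3750
t = (x̄ - μ₀)/SE = (64.00 - 67)/0.3750 = -8.0000
Critical value: t_{0.025,63} = ±1.998
p-value < 0.0001
Decision: reject H₀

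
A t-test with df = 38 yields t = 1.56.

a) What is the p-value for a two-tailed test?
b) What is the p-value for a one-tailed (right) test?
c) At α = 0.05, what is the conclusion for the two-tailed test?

Answer: a) 0.1271, b) 0.0635, c) fail to reject H₀

Derivation:
Using t-distribution with df = 38:
a) Two-tailed: p = 2×P(T > 1.56) = 0.1271
b) One-tailed: p = P(T > 1.56) = 0.0635
c) 0.1271 ≥ 0.05, fail to reject H₀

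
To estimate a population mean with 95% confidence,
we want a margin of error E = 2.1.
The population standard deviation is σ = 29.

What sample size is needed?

Answer: n = 733

Derivation:
z_0.025 = 1.960
n = (z×σ/E)² = (1.960×29/2.1)²
n = 732.6044
Round up: n = 733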